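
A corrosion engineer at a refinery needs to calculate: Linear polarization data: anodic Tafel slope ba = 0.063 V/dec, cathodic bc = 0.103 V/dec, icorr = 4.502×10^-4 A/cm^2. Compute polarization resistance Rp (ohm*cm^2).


Apply the Stern-Geary equation: Rp = ba*bc / (2.303*icorr*(ba+bc))
ba*bc = 0.063*0.103 = 0.006489
ba+bc = 0.166; 2.303*icorr*(ba+bc) = 2.303*4.502×10^-4*0.166 = 1.7211056×10^-4
Rp = 0.006489 / 1.7211056×10^-4 = 37.7 ohm*cm^2

37.7 ohm*cm^2


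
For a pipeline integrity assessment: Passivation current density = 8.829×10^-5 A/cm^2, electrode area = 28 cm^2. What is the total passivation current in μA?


I = i_pass * A, then convert A → μA (×10^6)
I = 8.829×10^-5 * 28 * 10^6 = 2472.12 μA

2472.12 μA


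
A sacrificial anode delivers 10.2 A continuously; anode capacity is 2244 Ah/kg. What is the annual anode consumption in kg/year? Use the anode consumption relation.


Annual consumption = current * hours per year / capacity
Rate = 10.2 * 8760 / 2244 = 39.8 kg/year

39.8 kg/year


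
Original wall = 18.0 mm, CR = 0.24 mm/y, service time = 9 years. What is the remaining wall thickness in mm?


Remaining wall = original − CR × time
t = 18.0 − 0.24*9 = 18.0 − 2.16 = 15.84 mm

15.84 mm


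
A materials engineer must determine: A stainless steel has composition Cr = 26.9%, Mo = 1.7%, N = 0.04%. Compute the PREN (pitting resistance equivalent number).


Apply the PREN formula: PREN = Cr + 3.3*Mo + 16*N
PREN = 26.9 + 3.3*1.7 + 16*0.04
PREN = 26.9 + 5.61 + 0.64 = 33.15

33.15


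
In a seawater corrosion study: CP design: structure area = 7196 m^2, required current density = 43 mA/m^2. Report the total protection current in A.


I = area * current density, then convert mA → A (÷1000)
I = 7196 * 43 / 1000 = 309.43 A

309.43 A


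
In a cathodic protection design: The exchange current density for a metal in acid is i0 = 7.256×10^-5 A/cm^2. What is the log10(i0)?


i0 = 7.256×10^-5 A/cm^2
log10(i0) = -4.139

-4.139


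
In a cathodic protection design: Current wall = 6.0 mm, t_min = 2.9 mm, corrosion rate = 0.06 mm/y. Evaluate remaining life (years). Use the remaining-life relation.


Apply the remaining-life relation: RL = (t_current − t_min) / CR
RL = (6.0 − 2.9) / 0.06 = 3.1 / 0.06 = 51.7 years

51.7 years


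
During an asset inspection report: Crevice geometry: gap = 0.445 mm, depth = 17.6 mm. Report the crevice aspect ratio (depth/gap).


Aspect ratio = depth / gap
Ratio = 17.6 / 0.445 = 39.6

39.6


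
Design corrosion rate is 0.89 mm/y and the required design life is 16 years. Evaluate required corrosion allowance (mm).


Corrosion allowance = CR × design life
CA = 0.89 * 16 = 14.24 mm

14.24 mm


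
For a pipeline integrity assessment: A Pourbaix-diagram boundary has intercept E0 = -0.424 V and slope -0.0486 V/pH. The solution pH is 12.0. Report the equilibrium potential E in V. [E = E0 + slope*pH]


Apply the Pourbaix line equation: E = E0 + slope*pH
E = -0.424 + (-0.0486)*12.0 = -0.424 + (-0.5832) = -1.0072 V
Rounded to 3 decimal places: E = -1.007 V

-1.007 V


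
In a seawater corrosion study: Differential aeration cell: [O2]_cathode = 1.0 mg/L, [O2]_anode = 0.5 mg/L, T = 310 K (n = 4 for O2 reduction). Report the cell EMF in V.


Apply the Nernst concentration-cell relation: E = (RT/nF)*ln(C_cathode/C_anode)
RT/nF = 8.314*310/(4*96485) = 0.00667808 V
ln(1.0/0.5) = 0.69315
E = 0.00667808 * 0.69315 = 0.00463 V

0.00463 V


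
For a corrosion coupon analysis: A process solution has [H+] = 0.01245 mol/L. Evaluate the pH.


pH = −log10[H+]
pH = −log10(0.01245) = 1.9

1.9


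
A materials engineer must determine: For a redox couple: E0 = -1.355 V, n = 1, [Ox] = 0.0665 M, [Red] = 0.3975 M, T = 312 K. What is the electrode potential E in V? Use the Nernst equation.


Apply the Nernst equation: E = E0 + (RT/nF)*ln([Ox]/[Red])
Step 1: RT/nF = 8.314*312/(1*96485) = 0.02688468 V
Step 2: [Ox]/[Red] = 0.0665/0.3975 = 0.167296
Step 3: ln(0.167296) = -1.787991
Step 4: correction = 0.02688468 * -1.787991 = -0.048 V
E = -1.355 + -0.048 = -1.403 V

-1.403 V


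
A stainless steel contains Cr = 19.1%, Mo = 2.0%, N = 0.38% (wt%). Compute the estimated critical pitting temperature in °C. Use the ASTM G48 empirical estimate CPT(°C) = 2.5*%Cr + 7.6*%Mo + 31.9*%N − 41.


Apply the ASTM G48 empirical CPT estimate: CPT(°C) = 2.5*%Cr + 7.6*%Mo + 31.9*%N − 41
2.5*19.1 = 47.75; 7.6*2.0 = 15.2; 31.9*0.38 = 12.122
CPT = 47.75 + 15.2 + 12.122 − 41 = 34.072 °C
Rounded to 0.1 °C: CPT ≈ 34.1 °C

34.1 °C


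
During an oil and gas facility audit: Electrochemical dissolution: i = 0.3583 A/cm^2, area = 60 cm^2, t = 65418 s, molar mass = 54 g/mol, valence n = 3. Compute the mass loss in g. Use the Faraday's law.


Apply Faraday's law: m = i*A*t*M / (n*F)
Total charge passed Q = i*A*t = 0.3583*60*65418 = 1406356.164 C
m = Q*M/(n*F) = 1406356.164*54/(3*96485) = 262.3663 g

262.3663 g


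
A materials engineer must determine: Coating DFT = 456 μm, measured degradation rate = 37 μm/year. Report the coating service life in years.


Service life = thickness / degradation rate
Life = 456 / 37 = 12.3 years

12.3 years


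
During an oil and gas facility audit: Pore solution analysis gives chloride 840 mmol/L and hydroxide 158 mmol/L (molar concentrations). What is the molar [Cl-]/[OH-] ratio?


Threshold parameter = [Cl-] / [OH-] (molar basis; both in mmol/L, so units cancel)
Ratio = 840 / 158 = 5.32

5.32


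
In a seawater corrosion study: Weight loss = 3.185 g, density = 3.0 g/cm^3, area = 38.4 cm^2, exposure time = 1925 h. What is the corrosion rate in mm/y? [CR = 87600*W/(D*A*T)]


Apply the mm/y weight-loss relation: CR = 87600 * W / (D * A * T)
Numerator: 87600 * 3.185 = 279006.0
Denominator: 3.0 * 38.4 * 1925 = 221760.0
CR = 279006.0 / 221760.0 = 1.2581 mm/y

1.2581 mm/y


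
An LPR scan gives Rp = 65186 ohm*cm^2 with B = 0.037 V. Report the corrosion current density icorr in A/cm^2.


Apply the Stern-Geary relation: icorr = B / Rp
icorr = 0.037 / 65186 = 5.676×10^-7 A/cm^2

5.676×10^-7 A/cm^2


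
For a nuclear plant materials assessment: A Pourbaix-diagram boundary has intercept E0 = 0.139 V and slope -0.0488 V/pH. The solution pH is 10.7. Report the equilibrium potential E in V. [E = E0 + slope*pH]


Apply the Pourbaix line equation: E = E0 + slope*pH
E = 0.139 + (-0.0488)*10.7 = 0.139 + (-0.52216) = -0.38316 V
Rounded to 4 decimal places: E = -0.3832 V

-0.3832 V


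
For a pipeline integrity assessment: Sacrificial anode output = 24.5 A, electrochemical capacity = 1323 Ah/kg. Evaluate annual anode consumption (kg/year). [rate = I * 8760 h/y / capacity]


Annual consumption = current * hours per year / capacity
Rate = 24.5 * 8760 / 1323 = 162.2 kg/year

162.2 kg/year


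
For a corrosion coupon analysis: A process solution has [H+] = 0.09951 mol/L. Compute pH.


pH = −log10[H+]
pH = −log10(0.09951) = 1.0

1.0


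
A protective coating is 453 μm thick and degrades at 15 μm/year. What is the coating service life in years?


Service life = thickness / degradation rate
Life = 453 / 15 = 30.2 years

30.2 years


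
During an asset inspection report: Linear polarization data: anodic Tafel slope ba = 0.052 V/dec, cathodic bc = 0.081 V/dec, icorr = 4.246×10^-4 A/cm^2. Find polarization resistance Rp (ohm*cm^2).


Apply the Stern-Geary equation: Rp = ba*bc / (2.303*icorr*(ba+bc))
ba*bc = 0.052*0.081 = 0.004212
ba+bc = 0.133; 2.303*icorr*(ba+bc) = 2.303*4.246×10^-4*0.133 = 1.3005456×10^-4
Rp = 0.004212 / 1.3005456×10^-4 = 32.39 ohm*cm^2

32.39 ohm*cm^2


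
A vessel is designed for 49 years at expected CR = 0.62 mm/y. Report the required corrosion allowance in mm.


Corrosion allowance = CR × design life
CA = 0.62 * 49 = 30.38 mm

30.38 mm


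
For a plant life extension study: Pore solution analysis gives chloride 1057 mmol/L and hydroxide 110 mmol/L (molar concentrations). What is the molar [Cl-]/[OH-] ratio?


Threshold parameter = [Cl-] / [OH-] (molar basis; both in mmol/L, so units cancel)
Ratio = 1057 / 110 = 9.61

9.61


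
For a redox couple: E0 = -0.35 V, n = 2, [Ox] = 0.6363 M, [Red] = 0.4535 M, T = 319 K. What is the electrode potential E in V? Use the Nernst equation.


Apply the Nernst equation: E = E0 + (RT/nF)*ln([Ox]/[Red])
Step 1: RT/nF = 8.314*319/(2*96485) = 0.01374393 V
Step 2: [Ox]/[Red] = 0.6363/0.4535 = 1.403087
Step 3: ln(1.403087) = 0.338675
Step 4: correction = 0.01374393 * 0.338675 = 0.005 V
E = -0.35 + 0.005 = -0.345 V

-0.345 V


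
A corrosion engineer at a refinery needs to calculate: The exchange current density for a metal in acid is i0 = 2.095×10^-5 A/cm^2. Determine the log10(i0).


i0 = 2.095×10^-5 A/cm^2
log10(i0) = -4.679

-4.679


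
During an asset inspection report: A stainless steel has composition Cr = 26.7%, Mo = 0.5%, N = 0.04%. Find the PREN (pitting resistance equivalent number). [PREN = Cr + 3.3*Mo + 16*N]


Apply the PREN formula: PREN = Cr + 3.3*Mo + 16*N
PREN = 26.7 + 3.3*0.5 + 16*0.04
PREN = 26.7 + 1.65 + 0.64 = 28.99

28.99


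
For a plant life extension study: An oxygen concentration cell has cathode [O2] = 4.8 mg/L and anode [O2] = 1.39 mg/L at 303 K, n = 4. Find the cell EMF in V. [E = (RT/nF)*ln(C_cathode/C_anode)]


Apply the Nernst concentration-cell relation: E = (RT/nF)*ln(C_cathode/C_anode)
RT/nF = 8.314*303/(4*96485) = 0.00652729 V
ln(4.8/1.39) = 1.23931
E = 0.00652729 * 1.23931 = 0.00809 V

0.00809 V


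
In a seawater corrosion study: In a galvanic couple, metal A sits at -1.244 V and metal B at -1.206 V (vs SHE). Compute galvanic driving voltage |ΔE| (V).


Driving voltage is the absolute potential difference.
|ΔE| = |-1.244 − (-1.206)| = 0.038 V

0.038 V


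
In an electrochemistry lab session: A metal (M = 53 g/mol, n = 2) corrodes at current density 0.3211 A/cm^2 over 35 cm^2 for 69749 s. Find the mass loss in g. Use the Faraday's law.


Apply Faraday's law: m = i*A*t*M / (n*F)
Total charge passed Q = i*A*t = 0.3211*35*69749 = 783874.1365 C
m = Q*M/(n*F) = 783874.1365*53/(2*96485) = 215.2942 g

215.2942 g


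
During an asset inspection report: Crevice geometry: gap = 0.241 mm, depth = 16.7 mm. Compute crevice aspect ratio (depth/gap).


Aspect ratio = depth / gap
Ratio = 16.7 / 0.241 = 69.3

69.3


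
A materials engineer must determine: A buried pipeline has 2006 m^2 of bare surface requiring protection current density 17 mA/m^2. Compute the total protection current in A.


I = area * current density, then convert mA → A (÷1000)
I = 2006 * 17 / 1000 = 34.1 A

34.1 A


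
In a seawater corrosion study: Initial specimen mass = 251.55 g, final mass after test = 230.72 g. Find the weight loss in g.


Weight loss = initial − final
WL = 251.55 − 230.72 = 20.83 g

20.83 g


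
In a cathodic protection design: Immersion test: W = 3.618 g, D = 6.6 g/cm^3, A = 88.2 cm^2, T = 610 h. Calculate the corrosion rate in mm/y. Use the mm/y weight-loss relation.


Apply the mm/y weight-loss relation: CR = 87600 * W / (D * A * T)
Numerator: 87600 * 3.618 = 316936.8
Denominator: 6.6 * 88.2 * 610 = 355093.2
CR = 316936.8 / 355093.2 = 0.892545 mm/y

0.892545 mm/y


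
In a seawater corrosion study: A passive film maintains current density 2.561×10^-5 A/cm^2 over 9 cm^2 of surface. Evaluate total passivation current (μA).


I = i_pass * A, then convert A → μA (×10^6)
I = 2.561×10^-5 * 9 * 10^6 = 230.49 μA

230.49 μA


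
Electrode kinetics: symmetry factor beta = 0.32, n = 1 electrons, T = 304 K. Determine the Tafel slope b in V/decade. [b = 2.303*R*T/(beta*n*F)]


Apply the Tafel slope relation: b = 2.303*R*T/(beta*n*F)
Numerator: 2.303 * 8.314 * 304 = 5820.73
Denominator: 0.32 * 1 * 96485 = 30875.2
b = 5820.73 / 30875.2 = 0.189 V/decade

0.189 V/decade


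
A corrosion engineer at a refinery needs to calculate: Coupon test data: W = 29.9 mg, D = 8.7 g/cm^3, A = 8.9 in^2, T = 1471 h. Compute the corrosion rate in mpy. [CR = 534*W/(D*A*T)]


Apply the mpy weight-loss relation: CR = 534 * W / (D * A * T)
Numerator: 534 * 29.9 = 15966.6
Denominator: 8.7 * 8.9 * 1471 = 113899.53
CR = 15966.6 / 113899.53 = 0.14 mpy

0.14 mpy


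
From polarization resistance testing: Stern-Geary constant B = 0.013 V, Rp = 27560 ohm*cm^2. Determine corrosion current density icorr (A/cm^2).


Apply the Stern-Geary relation: icorr = B / Rp
icorr = 0.013 / 27560 = 4.717×10^-7 A/cm^2

4.717×10^-7 A/cm^2


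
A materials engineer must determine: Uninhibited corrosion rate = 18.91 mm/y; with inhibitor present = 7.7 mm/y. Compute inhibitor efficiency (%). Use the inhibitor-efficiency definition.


Apply the inhibitor-efficiency definition: IE = (CR_blank − CR_inh)/CR_blank × 100
IE = (18.91 − 7.7) / 18.91 × 100
IE = 11.21 / 18.91 × 100 = 59.3 %

59.3 %


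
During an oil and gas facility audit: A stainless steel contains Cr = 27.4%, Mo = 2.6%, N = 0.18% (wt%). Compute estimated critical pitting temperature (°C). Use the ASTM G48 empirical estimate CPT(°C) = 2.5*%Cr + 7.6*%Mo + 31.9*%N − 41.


Apply the ASTM G48 empirical CPT estimate: CPT(°C) = 2.5*%Cr + 7.6*%Mo + 31.9*%N − 41
2.5*27.4 = 68.5; 7.6*2.6 = 19.76; 31.9*0.18 = 5.742
CPT = 68.5 + 19.76 + 5.742 − 41 = 53.002 °C
Rounded to 0.1 °C: CPT ≈ 53.0 °C

53.0 °C


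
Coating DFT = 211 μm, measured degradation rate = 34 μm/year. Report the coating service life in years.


Service life = thickness / degradation rate
Life = 211 / 34 = 6.2 years

6.2 years


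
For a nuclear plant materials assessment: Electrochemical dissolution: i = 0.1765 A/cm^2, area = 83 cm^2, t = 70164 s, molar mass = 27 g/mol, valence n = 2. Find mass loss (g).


Apply Faraday's law: m = i*A*t*M / (n*F)
Total charge passed Q = i*A*t = 0.1765*83*70164 = 1027867.518 C
m = Q*M/(n*F) = 1027867.518*27/(2*96485) = 143.817 g

143.817 g


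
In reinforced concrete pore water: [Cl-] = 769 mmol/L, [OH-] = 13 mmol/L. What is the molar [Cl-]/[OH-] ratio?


Threshold parameter = [Cl-] / [OH-] (molar basis; both in mmol/L, so units cancel)
Ratio = 769 / 13 = 59.15

59.15


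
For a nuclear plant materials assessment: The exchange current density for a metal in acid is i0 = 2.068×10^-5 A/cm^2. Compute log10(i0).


i0 = 2.068×10^-5 A/cm^2
log10(i0) = -4.684

-4.684


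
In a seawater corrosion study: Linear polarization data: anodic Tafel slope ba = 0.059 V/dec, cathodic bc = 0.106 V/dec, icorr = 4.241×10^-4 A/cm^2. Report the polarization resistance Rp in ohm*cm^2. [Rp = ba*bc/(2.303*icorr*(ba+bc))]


Apply the Stern-Geary equation: Rp = ba*bc / (2.303*icorr*(ba+bc))
ba*bc = 0.059*0.106 = 0.006254
ba+bc = 0.165; 2.303*icorr*(ba+bc) = 2.303*4.241×10^-4*0.165 = 1.6115588×10^-4
Rp = 0.006254 / 1.6115588×10^-4 = 38.8 ohm*cm^2

38.8 ohm*cm^2


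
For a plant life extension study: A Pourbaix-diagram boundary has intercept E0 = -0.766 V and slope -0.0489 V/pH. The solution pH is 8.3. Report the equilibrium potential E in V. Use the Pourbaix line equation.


Apply the Pourbaix line equation: E = E0 + slope*pH
E = -0.766 + (-0.0489)*8.3 = -0.766 + (-0.40587) = -1.17187 V
Rounded to 3 decimal places: E = -1.172 V

-1.172 V


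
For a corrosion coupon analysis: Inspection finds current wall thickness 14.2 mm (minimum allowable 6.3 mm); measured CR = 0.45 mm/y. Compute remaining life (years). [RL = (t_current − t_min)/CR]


Apply the remaining-life relation: RL = (t_current − t_min) / CR
RL = (14.2 − 6.3) / 0.45 = 7.9 / 0.45 = 17.6 years

17.6 years


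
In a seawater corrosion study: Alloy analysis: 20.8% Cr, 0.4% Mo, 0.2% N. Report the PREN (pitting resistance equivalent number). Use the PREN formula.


Apply the PREN formula: PREN = Cr + 3.3*Mo + 16*N
PREN = 20.8 + 3.3*0.4 + 16*0.2
PREN = 20.8 + 1.32 + 3.2 = 25.32

25.32


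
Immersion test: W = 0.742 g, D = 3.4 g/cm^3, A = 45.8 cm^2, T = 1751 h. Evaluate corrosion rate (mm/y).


Apply the mm/y weight-loss relation: CR = 87600 * W / (D * A * T)
Numerator: 87600 * 0.742 = 64999.2
Denominator: 3.4 * 45.8 * 1751 = 272665.72
CR = 64999.2 / 272665.72 = 0.23838 mm/y

0.23838 mm/y


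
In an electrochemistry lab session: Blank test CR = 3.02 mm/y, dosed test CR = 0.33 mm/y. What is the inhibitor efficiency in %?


Apply the inhibitor-efficiency definition: IE = (CR_blank − CR_inh)/CR_blank × 100
IE = (3.02 − 0.33) / 3.02 × 100
IE = 2.69 / 3.02 × 100 = 89.1 %

89.1 %


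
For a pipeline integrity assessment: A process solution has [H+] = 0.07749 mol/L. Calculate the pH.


pH = −log10[H+]
pH = −log10(0.07749) = 1.11

1.11


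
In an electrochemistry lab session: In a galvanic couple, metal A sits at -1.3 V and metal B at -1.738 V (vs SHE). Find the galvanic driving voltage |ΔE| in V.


Driving voltage is the absolute potential difference.
|ΔE| = |-1.3 − (-1.738)| = 0.438 V

0.438 V


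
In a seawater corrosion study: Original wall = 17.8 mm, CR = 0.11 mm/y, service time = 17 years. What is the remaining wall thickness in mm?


Remaining wall = original − CR × time
t = 17.8 − 0.11*17 = 17.8 − 1.87 = 15.93 mm

15.93 mm


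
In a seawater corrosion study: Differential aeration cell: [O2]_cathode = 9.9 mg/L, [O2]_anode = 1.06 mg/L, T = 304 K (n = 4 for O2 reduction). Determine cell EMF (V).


Apply the Nernst concentration-cell relation: E = (RT/nF)*ln(C_cathode/C_anode)
RT/nF = 8.314*304/(4*96485) = 0.00654883 V
ln(9.9/1.06) = 2.23427
E = 0.00654883 * 2.23427 = 0.01463 V

0.01463 V


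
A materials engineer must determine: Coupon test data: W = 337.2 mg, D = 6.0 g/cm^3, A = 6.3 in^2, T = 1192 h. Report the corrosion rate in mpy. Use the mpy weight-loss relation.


Apply the mpy weight-loss relation: CR = 534 * W / (D * A * T)
Numerator: 534 * 337.2 = 180064.8
Denominator: 6.0 * 6.3 * 1192 = 45057.6
CR = 180064.8 / 45057.6 = 3.9963 mpy

3.9963 mpy


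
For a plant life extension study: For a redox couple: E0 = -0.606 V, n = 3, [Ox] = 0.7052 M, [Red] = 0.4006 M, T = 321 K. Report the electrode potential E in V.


Apply the Nernst equation: E = E0 + (RT/nF)*ln([Ox]/[Red])
Step 1: RT/nF = 8.314*321/(3*96485) = 0.00922007 V
Step 2: [Ox]/[Red] = 0.7052/0.4006 = 1.760359
Step 3: ln(1.760359) = 0.565518
Step 4: correction = 0.00922007 * 0.565518 = 0.005 V
E = -0.606 + 0.005 = -0.601 V

-0.601 V


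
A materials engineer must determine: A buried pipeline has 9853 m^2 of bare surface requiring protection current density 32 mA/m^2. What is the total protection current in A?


I = area * current density, then convert mA → A (÷1000)
I = 9853 * 32 / 1000 = 315.3 A

315.3 A


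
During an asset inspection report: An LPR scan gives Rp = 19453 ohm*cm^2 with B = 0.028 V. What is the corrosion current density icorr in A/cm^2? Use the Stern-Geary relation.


Apply the Stern-Geary relation: icorr = B / Rp
icorr = 0.028 / 19453 = 1.439×10^-6 A/cm^2

1.439×10^-6 A/cm^2


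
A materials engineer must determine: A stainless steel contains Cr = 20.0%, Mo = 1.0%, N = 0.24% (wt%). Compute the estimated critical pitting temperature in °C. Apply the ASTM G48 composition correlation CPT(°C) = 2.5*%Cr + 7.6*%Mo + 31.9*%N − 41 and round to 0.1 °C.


Apply the ASTM G48 empirical CPT estimate: CPT(°C) = 2.5*%Cr + 7.6*%Mo + 31.9*%N − 41
2.5*20.0 = 50; 7.6*1.0 = 7.6; 31.9*0.24 = 7.656
CPT = 50 + 7.6 + 7.656 − 41 = 24.256 °C
Rounded to 0.1 °C: CPT ≈ 24.3 °C

24.3 °C


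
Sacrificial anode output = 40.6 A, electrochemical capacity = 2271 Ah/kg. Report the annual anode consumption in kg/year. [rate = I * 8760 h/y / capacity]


Annual consumption = current * hours per year / capacity
Rate = 40.6 * 8760 / 2271 = 156.6 kg/year

156.6 kg/year


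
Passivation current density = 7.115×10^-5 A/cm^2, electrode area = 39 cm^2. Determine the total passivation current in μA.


I = i_pass * A, then convert A → μA (×10^6)
I = 7.115×10^-5 * 39 * 10^6 = 2774.85 μA

2774.85 μA


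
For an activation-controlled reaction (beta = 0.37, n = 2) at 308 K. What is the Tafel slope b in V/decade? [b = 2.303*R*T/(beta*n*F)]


Apply the Tafel slope relation: b = 2.303*R*T/(beta*n*F)
Numerator: 2.303 * 8.314 * 308 = 5897.32
Denominator: 0.37 * 2 * 96485 = 71398.9
b = 5897.32 / 71398.9 = 0.0826 V/decade

0.0826 V/decade


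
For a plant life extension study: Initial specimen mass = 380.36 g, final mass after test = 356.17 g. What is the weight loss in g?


Weight loss = initial − final
WL = 380.36 − 356.17 = 24.19 g

24.19 g


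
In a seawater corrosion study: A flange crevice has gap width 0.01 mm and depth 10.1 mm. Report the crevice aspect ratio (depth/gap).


Aspect ratio = depth / gap
Ratio = 10.1 / 0.01 = 1010.0

1010.0


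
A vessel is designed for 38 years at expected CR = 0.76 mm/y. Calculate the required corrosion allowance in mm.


Corrosion allowance = CR × design life
CA = 0.76 * 38 = 28.88 mm

28.88 mm


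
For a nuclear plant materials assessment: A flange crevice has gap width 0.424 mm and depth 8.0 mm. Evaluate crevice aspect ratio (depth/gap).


Aspect ratio = depth / gap
Ratio = 8.0 / 0.424 = 18.9

18.9


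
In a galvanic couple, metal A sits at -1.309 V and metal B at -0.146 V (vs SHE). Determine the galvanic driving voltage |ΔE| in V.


Driving voltage is the absolute potential difference.
|ΔE| = |-1.309 − (-0.146)| = 1.163 V

1.163 V


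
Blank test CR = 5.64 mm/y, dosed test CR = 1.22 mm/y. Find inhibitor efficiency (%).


Apply the inhibitor-efficiency definition: IE = (CR_blank − CR_inh)/CR_blank × 100
IE = (5.64 − 1.22) / 5.64 × 100
IE = 4.42 / 5.64 × 100 = 78.4 %

78.4 %


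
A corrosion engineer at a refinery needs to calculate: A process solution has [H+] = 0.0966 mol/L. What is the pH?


pH = −log10[H+]
pH = −log10(0.0966) = 1.02

1.02


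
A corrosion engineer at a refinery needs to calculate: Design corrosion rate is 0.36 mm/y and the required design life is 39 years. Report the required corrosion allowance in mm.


Corrosion allowance = CR × design life
CA = 0.36 * 39 = 14.04 mm

14.04 mm


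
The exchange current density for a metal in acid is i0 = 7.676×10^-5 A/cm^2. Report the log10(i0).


i0 = 7.676×10^-5 A/cm^2
log10(i0) = -4.115

-4.115


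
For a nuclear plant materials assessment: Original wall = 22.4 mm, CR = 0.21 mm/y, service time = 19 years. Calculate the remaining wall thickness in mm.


Remaining wall = original − CR × time
t = 22.4 − 0.21*19 = 22.4 − 3.99 = 18.41 mm

18.41 mm


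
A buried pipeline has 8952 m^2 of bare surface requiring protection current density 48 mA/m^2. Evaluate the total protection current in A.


I = area * current density, then convert mA → A (÷1000)
I = 8952 * 48 / 1000 = 429.7 A

429.7 A


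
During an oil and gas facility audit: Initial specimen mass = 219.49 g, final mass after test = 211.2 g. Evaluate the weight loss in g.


Weight loss = initial − final
WL = 219.49 − 211.2 = 8.29 g

8.29 g


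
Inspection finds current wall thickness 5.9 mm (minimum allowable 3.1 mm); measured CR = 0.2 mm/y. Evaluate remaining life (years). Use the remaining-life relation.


Apply the remaining-life relation: RL = (t_current − t_min) / CR
RL = (5.9 − 3.1) / 0.2 = 2.8 / 0.2 = 14.0 years

14.0 years


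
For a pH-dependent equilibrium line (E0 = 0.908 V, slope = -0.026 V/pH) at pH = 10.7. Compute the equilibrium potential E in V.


Apply the Pourbaix line equation: E = E0 + slope*pH
E = 0.908 + (-0.026)*10.7 = 0.908 + (-0.2782) = 0.6298 V
Rounded to 3 decimal places: E = 0.630 V

0.630 V


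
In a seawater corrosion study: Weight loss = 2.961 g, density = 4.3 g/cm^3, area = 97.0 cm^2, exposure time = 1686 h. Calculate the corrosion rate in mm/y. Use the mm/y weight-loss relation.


Apply the mm/y weight-loss relation: CR = 87600 * W / (D * A * T)
Numerator: 87600 * 2.961 = 259383.6
Denominator: 4.3 * 97.0 * 1686 = 703230.6
CR = 259383.6 / 703230.6 = 0.3688 mm/y

0.3688 mm/y


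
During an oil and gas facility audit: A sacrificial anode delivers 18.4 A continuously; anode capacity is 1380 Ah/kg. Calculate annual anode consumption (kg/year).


Annual consumption = current * hours per year / capacity
Rate = 18.4 * 8760 / 1380 = 116.8 kg/year

116.8 kg/year


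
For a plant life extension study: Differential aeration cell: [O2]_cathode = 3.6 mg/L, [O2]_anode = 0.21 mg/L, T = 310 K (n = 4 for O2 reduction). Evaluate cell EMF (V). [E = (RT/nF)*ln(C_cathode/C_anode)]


Apply the Nernst concentration-cell relation: E = (RT/nF)*ln(C_cathode/C_anode)
RT/nF = 8.314*310/(4*96485) = 0.00667808 V
ln(3.6/0.21) = 2.84158
E = 0.00667808 * 2.84158 = 0.01898 V

0.01898 V


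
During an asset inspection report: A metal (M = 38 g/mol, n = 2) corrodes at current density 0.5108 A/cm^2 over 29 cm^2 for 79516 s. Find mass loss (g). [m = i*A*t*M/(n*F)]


Apply Faraday's law: m = i*A*t*M / (n*F)
Total charge passed Q = i*A*t = 0.5108*29*79516 = 1177886.4112 C
m = Q*M/(n*F) = 1177886.4112*38/(2*96485) = 231.952 g

231.952 g


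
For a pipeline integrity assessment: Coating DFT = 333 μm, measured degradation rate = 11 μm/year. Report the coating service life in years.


Service life = thickness / degradation rate
Life = 333 / 11 = 30.3 years

30.3 years


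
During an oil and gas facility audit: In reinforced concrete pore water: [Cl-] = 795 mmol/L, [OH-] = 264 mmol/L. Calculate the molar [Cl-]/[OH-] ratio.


Threshold parameter = [Cl-] / [OH-] (molar basis; both in mmol/L, so units cancel)
Ratio = 795 / 264 = 3.01

3.01


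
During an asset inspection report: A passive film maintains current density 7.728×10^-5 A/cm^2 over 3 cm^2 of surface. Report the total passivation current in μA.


I = i_pass * A, then convert A → μA (×10^6)
I = 7.728×10^-5 * 3 * 10^6 = 231.84 μA

231.84 μA


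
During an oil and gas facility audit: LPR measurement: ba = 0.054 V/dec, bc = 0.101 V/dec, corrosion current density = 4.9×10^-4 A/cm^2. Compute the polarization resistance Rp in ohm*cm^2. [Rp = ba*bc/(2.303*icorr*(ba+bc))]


Apply the Stern-Geary equation: Rp = ba*bc / (2.303*icorr*(ba+bc))
ba*bc = 0.054*0.101 = 0.005454
ba+bc = 0.155; 2.303*icorr*(ba+bc) = 2.303*4.9×10^-4*0.155 = 1.7491285×10^-4
Rp = 0.005454 / 1.7491285×10^-4 = 31.2 ohm*cm^2

31.2 ohm*cm^2


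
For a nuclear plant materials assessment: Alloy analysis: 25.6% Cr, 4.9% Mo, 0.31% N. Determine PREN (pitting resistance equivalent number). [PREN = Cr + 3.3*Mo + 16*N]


Apply the PREN formula: PREN = Cr + 3.3*Mo + 16*N
PREN = 25.6 + 3.3*4.9 + 16*0.31
PREN = 25.6 + 16.17 + 4.96 = 46.73

46.73


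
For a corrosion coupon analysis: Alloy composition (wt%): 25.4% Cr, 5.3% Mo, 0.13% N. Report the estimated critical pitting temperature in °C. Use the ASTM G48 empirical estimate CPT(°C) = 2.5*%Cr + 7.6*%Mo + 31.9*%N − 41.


Apply the ASTM G48 empirical CPT estimate: CPT(°C) = 2.5*%Cr + 7.6*%Mo + 31.9*%N − 41
2.5*25.4 = 63.5; 7.6*5.3 = 40.28; 31.9*0.13 = 4.147
CPT = 63.5 + 40.28 + 4.147 − 41 = 66.927 °C
Rounded to 0.1 °C: CPT ≈ 66.9 °C

66.9 °C


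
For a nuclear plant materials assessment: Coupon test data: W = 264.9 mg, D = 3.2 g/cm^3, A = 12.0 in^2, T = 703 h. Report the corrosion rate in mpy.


Apply the mpy weight-loss relation: CR = 534 * W / (D * A * T)
Numerator: 534 * 264.9 = 141456.6
Denominator: 3.2 * 12.0 * 703 = 26995.2
CR = 141456.6 / 26995.2 = 5.24 mpy

5.24 mpy


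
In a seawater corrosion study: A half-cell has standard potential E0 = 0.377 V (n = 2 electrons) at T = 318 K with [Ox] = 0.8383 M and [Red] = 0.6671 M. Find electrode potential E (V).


Apply the Nernst equation: E = E0 + (RT/nF)*ln([Ox]/[Red])
Step 1: RT/nF = 8.314*318/(2*96485) = 0.01370084 V
Step 2: [Ox]/[Red] = 0.8383/0.6671 = 1.256633
Step 3: ln(1.256633) = 0.228436
Step 4: correction = 0.01370084 * 0.228436 = 0.003 V
E = 0.377 + 0.003 = 0.38 V

0.38 V


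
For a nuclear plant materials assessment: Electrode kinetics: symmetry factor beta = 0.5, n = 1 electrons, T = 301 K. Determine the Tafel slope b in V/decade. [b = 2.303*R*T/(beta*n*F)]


Apply the Tafel slope relation: b = 2.303*R*T/(beta*n*F)
Numerator: 2.303 * 8.314 * 301 = 5763.29
Denominator: 0.5 * 1 * 96485 = 48242.5
b = 5763.29 / 48242.5 = 0.119 V/decade

0.119 V/decade


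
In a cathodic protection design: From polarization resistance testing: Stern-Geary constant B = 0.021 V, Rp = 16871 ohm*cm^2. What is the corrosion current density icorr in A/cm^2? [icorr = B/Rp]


Apply the Stern-Geary relation: icorr = B / Rp
icorr = 0.021 / 16871 = 1.245×10^-6 A/cm^2

1.245×10^-6 A/cm^2


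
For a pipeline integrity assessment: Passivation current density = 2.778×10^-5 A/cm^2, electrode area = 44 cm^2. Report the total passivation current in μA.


I = i_pass * A, then convert A → μA (×10^6)
I = 2.778×10^-5 * 44 * 10^6 = 1222.32 μA

1222.32 μA


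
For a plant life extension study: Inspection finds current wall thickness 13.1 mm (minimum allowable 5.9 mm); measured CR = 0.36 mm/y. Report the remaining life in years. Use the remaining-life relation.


Apply the remaining-life relation: RL = (t_current − t_min) / CR
RL = (13.1 − 5.9) / 0.36 = 7.2 / 0.36 = 20.0 years

20.0 years


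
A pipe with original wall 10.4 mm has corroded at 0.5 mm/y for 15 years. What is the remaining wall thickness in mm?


Remaining wall = original − CR × time
t = 10.4 − 0.5*15 = 10.4 − 7.5 = 2.9 mm

2.9 mm


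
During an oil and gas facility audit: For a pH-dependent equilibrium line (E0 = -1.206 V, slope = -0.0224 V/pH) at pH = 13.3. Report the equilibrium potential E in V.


Apply the Pourbaix line equation: E = E0 + slope*pH
E = -1.206 + (-0.0224)*13.3 = -1.206 + (-0.29792) = -1.50392 V
Rounded to 3 decimal places: E = -1.504 V

-1.504 V


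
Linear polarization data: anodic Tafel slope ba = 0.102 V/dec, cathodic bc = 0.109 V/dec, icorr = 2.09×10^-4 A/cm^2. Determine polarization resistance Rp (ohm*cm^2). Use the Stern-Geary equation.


Apply the Stern-Geary equation: Rp = ba*bc / (2.303*icorr*(ba+bc))
ba*bc = 0.102*0.109 = 0.011118
ba+bc = 0.211; 2.303*icorr*(ba+bc) = 2.303*2.09×10^-4*0.211 = 1.0156×10^-4
Rp = 0.011118 / 1.0156×10^-4 = 109.5 ohm*cm^2

109.5 ohm*cm^2


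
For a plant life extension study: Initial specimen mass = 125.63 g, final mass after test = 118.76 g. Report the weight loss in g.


Weight loss = initial − final
WL = 125.63 − 118.76 = 6.87 g

6.87 g


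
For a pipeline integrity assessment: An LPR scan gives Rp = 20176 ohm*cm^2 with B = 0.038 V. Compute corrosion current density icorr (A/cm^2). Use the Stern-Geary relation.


Apply the Stern-Geary relation: icorr = B / Rp
icorr = 0.038 / 20176 = 1.883×10^-6 A/cm^2

1.883×10^-6 A/cm^2


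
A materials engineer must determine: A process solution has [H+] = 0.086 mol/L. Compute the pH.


pH = −log10[H+]
pH = −log10(0.086) = 1.07

1.07


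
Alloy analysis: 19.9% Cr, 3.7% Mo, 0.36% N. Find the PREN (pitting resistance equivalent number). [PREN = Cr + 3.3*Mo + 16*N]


Apply the PREN formula: PREN = Cr + 3.3*Mo + 16*N
PREN = 19.9 + 3.3*3.7 + 16*0.36
PREN = 19.9 + 12.21 + 5.76 = 37.87

37.87


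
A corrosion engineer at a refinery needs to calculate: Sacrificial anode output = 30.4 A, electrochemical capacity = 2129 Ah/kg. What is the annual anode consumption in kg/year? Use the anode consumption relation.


Annual consumption = current * hours per year / capacity
Rate = 30.4 * 8760 / 2129 = 125.1 kg/year

125.1 kg/year


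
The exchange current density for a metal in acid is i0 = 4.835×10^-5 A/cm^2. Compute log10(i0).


i0 = 4.835×10^-5 A/cm^2
log10(i0) = -4.316

-4.316


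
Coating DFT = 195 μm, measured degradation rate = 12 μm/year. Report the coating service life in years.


Service life = thickness / degradation rate
Life = 195 / 12 = 16.3 years

16.3 years


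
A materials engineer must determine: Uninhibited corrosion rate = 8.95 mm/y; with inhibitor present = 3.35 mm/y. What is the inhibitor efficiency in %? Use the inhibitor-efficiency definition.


Apply the inhibitor-efficiency definition: IE = (CR_blank − CR_inh)/CR_blank × 100
IE = (8.95 − 3.35) / 8.95 × 100
IE = 5.6 / 8.95 × 100 = 62.6 %

62.6 %


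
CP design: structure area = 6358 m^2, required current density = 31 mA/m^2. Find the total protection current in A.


I = area * current density, then convert mA → A (÷1000)
I = 6358 * 31 / 1000 = 197.1 A

197.1 A


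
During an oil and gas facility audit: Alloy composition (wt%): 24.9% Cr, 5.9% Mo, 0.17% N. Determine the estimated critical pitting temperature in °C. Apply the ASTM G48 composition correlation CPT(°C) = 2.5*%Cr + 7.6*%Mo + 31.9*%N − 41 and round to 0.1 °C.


Apply the ASTM G48 empirical CPT estimate: CPT(°C) = 2.5*%Cr + 7.6*%Mo + 31.9*%N − 41
2.5*24.9 = 62.25; 7.6*5.9 = 44.84; 31.9*0.17 = 5.423
CPT = 62.25 + 44.84 + 5.423 − 41 = 71.513 °C
Rounded to 0.1 °C: CPT ≈ 71.5 °C

71.5 °C


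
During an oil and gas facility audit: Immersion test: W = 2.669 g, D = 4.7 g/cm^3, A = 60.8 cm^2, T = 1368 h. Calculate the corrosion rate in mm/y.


Apply the mm/y weight-loss relation: CR = 87600 * W / (D * A * T)
Numerator: 87600 * 2.669 = 233804.4
Denominator: 4.7 * 60.8 * 1368 = 390919.68
CR = 233804.4 / 390919.68 = 0.59809 mm/y

0.59809 mm/y


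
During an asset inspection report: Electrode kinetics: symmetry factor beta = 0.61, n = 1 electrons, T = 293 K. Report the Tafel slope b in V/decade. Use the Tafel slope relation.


Apply the Tafel slope relation: b = 2.303*R*T/(beta*n*F)
Numerator: 2.303 * 8.314 * 293 = 5610.11
Denominator: 0.61 * 1 * 96485 = 58855.85
b = 5610.11 / 58855.85 = 0.095 V/decade

0.095 V/decade


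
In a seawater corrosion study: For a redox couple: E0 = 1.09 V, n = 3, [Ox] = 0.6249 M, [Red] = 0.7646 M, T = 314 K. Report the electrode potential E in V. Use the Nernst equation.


Apply the Nernst equation: E = E0 + (RT/nF)*ln([Ox]/[Red])
Step 1: RT/nF = 8.314*314/(3*96485) = 0.009019 V
Step 2: [Ox]/[Red] = 0.6249/0.7646 = 0.81729
Step 3: ln(0.81729) = -0.201761
Step 4: correction = 0.009019 * -0.201761 = -0.002 V
E = 1.09 + -0.002 = 1.088 V

1.088 V


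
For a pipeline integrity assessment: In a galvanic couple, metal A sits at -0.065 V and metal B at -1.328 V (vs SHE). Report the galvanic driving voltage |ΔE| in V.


Driving voltage is the absolute potential difference.
|ΔE| = |-0.065 − (-1.328)| = 1.263 V

1.263 V


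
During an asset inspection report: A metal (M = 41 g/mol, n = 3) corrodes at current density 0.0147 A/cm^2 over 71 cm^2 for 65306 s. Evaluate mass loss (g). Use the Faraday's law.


Apply Faraday's law: m = i*A*t*M / (n*F)
Total charge passed Q = i*A*t = 0.0147*71*65306 = 68159.8722 C
m = Q*M/(n*F) = 68159.8722*41/(3*96485) = 9.655 g

9.655 g


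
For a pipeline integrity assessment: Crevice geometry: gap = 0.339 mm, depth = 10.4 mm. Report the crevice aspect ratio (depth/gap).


Aspect ratio = depth / gap
Ratio = 10.4 / 0.339 = 30.7

30.7


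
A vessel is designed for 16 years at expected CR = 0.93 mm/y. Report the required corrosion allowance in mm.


Corrosion allowance = CR × design life
CA = 0.93 * 16 = 14.88 mm

14.88 mm


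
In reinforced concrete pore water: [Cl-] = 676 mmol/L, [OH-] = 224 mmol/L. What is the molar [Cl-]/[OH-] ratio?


Threshold parameter = [Cl-] / [OH-] (molar basis; both in mmol/L, so units cancel)
Ratio = 676 / 224 = 3.02

3.02


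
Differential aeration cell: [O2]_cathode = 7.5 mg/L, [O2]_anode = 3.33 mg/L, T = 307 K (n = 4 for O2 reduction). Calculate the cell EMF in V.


Apply the Nernst concentration-cell relation: E = (RT/nF)*ln(C_cathode/C_anode)
RT/nF = 8.314*307/(4*96485) = 0.00661346 V
ln(7.5/3.33) = 0.81193
E = 0.00661346 * 0.81193 = 0.00537 V

0.00537 V


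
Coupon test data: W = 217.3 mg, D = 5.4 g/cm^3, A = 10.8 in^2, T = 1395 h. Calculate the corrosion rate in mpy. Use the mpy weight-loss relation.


Apply the mpy weight-loss relation: CR = 534 * W / (D * A * T)
Numerator: 534 * 217.3 = 116038.2
Denominator: 5.4 * 10.8 * 1395 = 81356.4
CR = 116038.2 / 81356.4 = 1.42629 mpy

1.42629 mpy


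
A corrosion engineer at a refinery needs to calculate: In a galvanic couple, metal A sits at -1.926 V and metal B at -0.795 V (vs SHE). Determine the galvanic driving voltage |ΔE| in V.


Driving voltage is the absolute potential difference.
|ΔE| = |-1.926 − (-0.795)| = 1.131 V

1.131 V


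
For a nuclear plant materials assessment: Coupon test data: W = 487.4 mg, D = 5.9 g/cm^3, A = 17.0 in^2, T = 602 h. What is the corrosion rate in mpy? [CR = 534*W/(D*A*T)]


Apply the mpy weight-loss relation: CR = 534 * W / (D * A * T)
Numerator: 534 * 487.4 = 260271.6
Denominator: 5.9 * 17.0 * 602 = 60380.6
CR = 260271.6 / 60380.6 = 4.311 mpy

4.311 mpy


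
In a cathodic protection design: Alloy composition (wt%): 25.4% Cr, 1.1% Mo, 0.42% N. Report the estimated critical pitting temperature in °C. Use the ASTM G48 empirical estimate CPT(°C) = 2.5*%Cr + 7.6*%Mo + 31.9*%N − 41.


Apply the ASTM G48 empirical CPT estimate: CPT(°C) = 2.5*%Cr + 7.6*%Mo + 31.9*%N − 41
2.5*25.4 = 63.5; 7.6*1.1 = 8.36; 31.9*0.42 = 13.398
CPT = 63.5 + 8.36 + 13.398 − 41 = 44.258 °C
Rounded to 0.1 °C: CPT ≈ 44.3 °C

44.3 °C


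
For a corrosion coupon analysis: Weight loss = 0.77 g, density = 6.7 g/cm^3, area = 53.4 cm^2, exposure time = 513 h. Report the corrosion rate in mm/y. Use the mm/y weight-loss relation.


Apply the mm/y weight-loss relation: CR = 87600 * W / (D * A * T)
Numerator: 87600 * 0.77 = 67452.0
Denominator: 6.7 * 53.4 * 513 = 183541.14
CR = 67452.0 / 183541.14 = 0.3675 mm/y

0.3675 mm/y


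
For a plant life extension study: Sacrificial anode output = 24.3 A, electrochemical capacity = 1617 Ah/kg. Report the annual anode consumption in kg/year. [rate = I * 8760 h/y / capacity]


Annual consumption = current * hours per year / capacity
Rate = 24.3 * 8760 / 1617 = 131.6 kg/year

131.6 kg/year


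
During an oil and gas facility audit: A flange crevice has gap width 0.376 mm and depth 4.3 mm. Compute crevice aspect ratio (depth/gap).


Aspect ratio = depth / gap
Ratio = 4.3 / 0.376 = 11.4

11.4


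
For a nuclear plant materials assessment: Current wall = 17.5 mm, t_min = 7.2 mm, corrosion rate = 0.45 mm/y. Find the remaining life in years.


Apply the remaining-life relation: RL = (t_current − t_min) / CR
RL = (17.5 − 7.2) / 0.45 = 10.3 / 0.45 = 22.9 years

22.9 years


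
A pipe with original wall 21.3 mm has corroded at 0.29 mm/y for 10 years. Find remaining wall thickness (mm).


Remaining wall = original − CR × time
t = 21.3 − 0.29*10 = 21.3 − 2.9 = 18.4 mm

18.4 mm


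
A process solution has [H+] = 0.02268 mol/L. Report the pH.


pH = −log10[H+]
pH = −log10(0.02268) = 1.64

1.64


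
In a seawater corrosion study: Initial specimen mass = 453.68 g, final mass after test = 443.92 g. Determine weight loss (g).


Weight loss = initial − final
WL = 453.68 − 443.92 = 9.76 g

9.76 g


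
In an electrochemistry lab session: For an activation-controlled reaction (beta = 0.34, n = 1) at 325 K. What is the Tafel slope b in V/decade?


Apply the Tafel slope relation: b = 2.303*R*T/(beta*n*F)
Numerator: 2.303 * 8.314 * 325 = 6222.82
Denominator: 0.34 * 1 * 96485 = 32804.9
b = 6222.82 / 32804.9 = 0.19 V/decade

0.19 V/decade


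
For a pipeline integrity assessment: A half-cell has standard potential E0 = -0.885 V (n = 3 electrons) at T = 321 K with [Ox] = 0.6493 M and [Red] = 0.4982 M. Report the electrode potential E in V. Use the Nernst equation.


Apply the Nernst equation: E = E0 + (RT/nF)*ln([Ox]/[Red])
Step 1: RT/nF = 8.314*321/(3*96485) = 0.00922007 V
Step 2: [Ox]/[Red] = 0.6493/0.4982 = 1.303292
Step 3: ln(1.303292) = 0.264893
Step 4: correction = 0.00922007 * 0.264893 = 0.002 V
E = -0.885 + 0.002 = -0.883 V

-0.883 V
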